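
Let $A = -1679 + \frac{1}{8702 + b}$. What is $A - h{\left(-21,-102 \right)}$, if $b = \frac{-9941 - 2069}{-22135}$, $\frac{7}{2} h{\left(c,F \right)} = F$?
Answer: $- \frac{444938544655}{269683092} \approx -1649.9$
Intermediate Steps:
$h{\left(c,F \right)} = \frac{2 F}{7}$
$b = \frac{2402}{4427}$ ($b = \left(-12010\right) \left(- \frac{1}{22135}\right) = \frac{2402}{4427} \approx 0.54258$)
$A = - \frac{64685411497}{38526156}$ ($A = -1679 + \frac{1}{8702 + \frac{2402}{4427}} = -1679 + \frac{1}{\frac{38526156}{4427}} = -1679 + \frac{4427}{38526156} = - \frac{64685411497}{38526156} \approx -1679.0$)
$A - h{\left(-21,-102 \right)} = - \frac{64685411497}{38526156} - \frac{2}{7} \left(-102\right) = - \frac{64685411497}{38526156} - - \frac{204}{7} = - \frac{64685411497}{38526156} + \frac{204}{7} = - \frac{444938544655}{269683092}$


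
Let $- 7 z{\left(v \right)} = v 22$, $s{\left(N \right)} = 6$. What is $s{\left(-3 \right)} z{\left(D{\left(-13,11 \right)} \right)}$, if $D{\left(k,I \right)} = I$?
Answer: $- \frac{1452}{7} \approx -207.43$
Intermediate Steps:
$z{\left(v \right)} = - \frac{22 v}{7}$ ($z{\left(v \right)} = - \frac{v 22}{7} = - \frac{22 v}{7}$)
$s{\left(-3 \right)} z{\left(D{\left(-13,11 \right)} \right)} = 6 \left(\left(- \frac{22}{7}\right) 11\right) = 6 \left(- \frac{242}{7}\right) = - \frac{1452}{7}$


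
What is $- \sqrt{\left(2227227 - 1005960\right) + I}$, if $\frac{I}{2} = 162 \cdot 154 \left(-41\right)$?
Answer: $- i \sqrt{824469} \approx - 908.0 i$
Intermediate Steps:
$I = -2045736$ ($I = 2 \cdot 162 \cdot 154 \left(-41\right) = 2 \cdot 24948 \left(-41\right) = 2 \left(-1022868\right) = -2045736$)
$- \sqrt{\left(2227227 - 1005960\right) + I} = - \sqrt{\left(2227227 - 1005960\right) - 2045736} = - \sqrt{1221267 - 2045736} = - \sqrt{-824469} = - i \sqrt{824469}$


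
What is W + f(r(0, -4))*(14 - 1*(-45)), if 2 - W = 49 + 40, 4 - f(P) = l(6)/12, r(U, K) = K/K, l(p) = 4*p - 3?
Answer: 183/4 ≈ 45.750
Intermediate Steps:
l(p) = -3 + 4*p
r(U, K) = 1
f(P) = 9/4 (f(P) = 4 - (-3 + 4*6)/12 = 4 - (-3 + 24)/12 = 4 - 21/12 = 4 - 1*7/4 = 4 - 7/4 = 9/4)
W = -87 (W = 2 - (49 + 40) = 2 - 1*89 = 2 - 89 = -87)
W + f(r(0, -4))*(14 - 1*(-45)) = -87 + 9*(14 - 1*(-45))/4 = -87 + 9*(14 + 45)/4 = -87 + (9/4)*59 = -87 + 531/4 = 183/4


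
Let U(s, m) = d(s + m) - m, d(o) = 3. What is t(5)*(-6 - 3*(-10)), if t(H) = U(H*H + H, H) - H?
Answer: -168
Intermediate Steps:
U(s, m) = 3 - m
t(H) = 3 - 2*H (t(H) = (3 - H) - H = 3 - 2*H)
t(5)*(-6 - 3*(-10)) = (3 - 2*5)*(-6 - 3*(-10)) = (3 - 10)*(-6 + 30) = -7*24 = -168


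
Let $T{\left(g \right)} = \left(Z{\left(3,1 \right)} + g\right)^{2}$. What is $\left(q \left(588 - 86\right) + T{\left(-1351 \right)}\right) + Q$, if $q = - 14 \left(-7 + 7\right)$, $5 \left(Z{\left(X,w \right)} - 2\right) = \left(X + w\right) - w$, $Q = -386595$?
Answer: $\frac{35789689}{25} \approx 1.4316 \cdot 10^{6}$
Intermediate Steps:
$Z{\left(X,w \right)} = 2 + \frac{X}{5}$ ($Z{\left(X,w \right)} = 2 + \frac{\left(X + w\right) - w}{5} = 2 + \frac{X}{5}$)
$T{\left(g \right)} = \left(\frac{13}{5} + g\right)^{2}$ ($T{\left(g \right)} = \left(\left(2 + \frac{1}{5} \cdot 3\right) + g\right)^{2} = \left(\left(2 + \frac{3}{5}\right) + g\right)^{2} = \left(\frac{13}{5} + g\right)^{2}$)
$q = 0$ ($q = \left(-14\right) 0 = 0$)
$\left(q \left(588 - 86\right) + T{\left(-1351 \right)}\right) + Q = \left(0 \left(588 - 86\right) + \frac{\left(13 + 5 \left(-1351\right)\right)^{2}}{25}\right) - 386595 = \left(0 \cdot 502 + \frac{\left(13 - 6755\right)^{2}}{25}\right) - 386595 = \left(0 + \frac{\left(-6742\right)^{2}}{25}\right) - 386595 = \left(0 + \frac{1}{25} \cdot 45454564\right) - 386595 = \left(0 + \frac{45454564}{25}\right) - 386595 = \frac{45454564}{25} - 386595 = \frac{35789689}{25}$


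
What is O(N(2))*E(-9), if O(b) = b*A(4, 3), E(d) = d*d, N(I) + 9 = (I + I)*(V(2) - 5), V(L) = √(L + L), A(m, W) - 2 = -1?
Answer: -1701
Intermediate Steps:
A(m, W) = 1 (A(m, W) = 2 - 1 = 1)
V(L) = √2*√L (V(L) = √(2*L) = √2*√L)
N(I) = -9 - 6*I (N(I) = -9 + (I + I)*(√2*√2 - 5) = -9 + (2*I)*(2 - 5) = -9 + (2*I)*(-3) = -9 - 6*I)
E(d) = d²
O(b) = b (O(b) = b*1 = b)
O(N(2))*E(-9) = (-9 - 6*2)*(-9)² = (-9 - 12)*81 = -21*81 = -1701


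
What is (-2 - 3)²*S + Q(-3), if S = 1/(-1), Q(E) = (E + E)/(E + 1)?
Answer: -22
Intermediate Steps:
Q(E) = 2*E/(1 + E) (Q(E) = (2*E)/(1 + E) = 2*E/(1 + E))
S = -1
(-2 - 3)²*S + Q(-3) = (-2 - 3)²*(-1) + 2*(-3)/(1 - 3) = (-5)²*(-1) + 2*(-3)/(-2) = 25*(-1) + 2*(-3)*(-½) = -25 + 3 = -22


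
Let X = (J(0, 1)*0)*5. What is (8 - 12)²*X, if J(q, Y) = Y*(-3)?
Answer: 0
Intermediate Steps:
J(q, Y) = -3*Y
X = 0 (X = (-3*1*0)*5 = -3*0*5 = 0*5 = 0)
(8 - 12)²*X = (8 - 12)²*0 = (-4)²*0 = 16*0 = 0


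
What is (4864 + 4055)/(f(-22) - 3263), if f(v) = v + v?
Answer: -8919/3307 ≈ -2.6970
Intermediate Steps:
f(v) = 2*v
(4864 + 4055)/(f(-22) - 3263) = (4864 + 4055)/(2*(-22) - 3263) = 8919/(-44 - 3263) = 8919/(-3307) = 8919*(-1/3307) = -8919/3307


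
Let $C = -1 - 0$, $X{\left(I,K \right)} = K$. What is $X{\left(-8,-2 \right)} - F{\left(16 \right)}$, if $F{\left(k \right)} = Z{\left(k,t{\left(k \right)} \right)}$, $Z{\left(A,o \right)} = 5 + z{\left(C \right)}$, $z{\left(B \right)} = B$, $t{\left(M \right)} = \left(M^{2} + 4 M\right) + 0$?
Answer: $-6$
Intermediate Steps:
$t{\left(M \right)} = M^{2} + 4 M$
$C = -1$ ($C = -1 + 0 = -1$)
$Z{\left(A,o \right)} = 4$ ($Z{\left(A,o \right)} = 5 - 1 = 4$)
$F{\left(k \right)} = 4$
$X{\left(-8,-2 \right)} - F{\left(16 \right)} = -2 - 4 = -6$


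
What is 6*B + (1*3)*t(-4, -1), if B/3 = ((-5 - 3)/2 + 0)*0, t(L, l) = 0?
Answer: 0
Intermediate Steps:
B = 0 (B = 3*(((-5 - 3)/2 + 0)*0) = 3*((-8*½ + 0)*0) = 3*((-4 + 0)*0) = 3*(-4*0) = 3*0 = 0)
6*B + (1*3)*t(-4, -1) = 6*0 + (1*3)*0 = 0 + 3*0 = 0 + 0 = 0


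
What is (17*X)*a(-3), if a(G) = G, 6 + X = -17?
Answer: 1173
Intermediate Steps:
X = -23 (X = -6 - 17 = -23)
(17*X)*a(-3) = (17*(-23))*(-3) = -391*(-3) = 1173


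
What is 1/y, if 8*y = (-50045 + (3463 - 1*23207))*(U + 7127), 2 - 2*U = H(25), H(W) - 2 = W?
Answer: -16/993027681 ≈ -1.6112e-8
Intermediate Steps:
H(W) = 2 + W
U = -25/2 (U = 1 - (2 + 25)/2 = 1 - ½*27 = 1 - 27/2 = -25/2 ≈ -12.500)
y = -993027681/16 (y = ((-50045 + (3463 - 1*23207))*(-25/2 + 7127))/8 = ((-50045 + (3463 - 23207))*(14229/2))/8 = ((-50045 - 19744)*(14229/2))/8 = (-69789*14229/2)/8 = (⅛)*(-993027681/2) = -993027681/16 ≈ -6.2064e+7)
1/y = 1/(-993027681/16) = -16/993027681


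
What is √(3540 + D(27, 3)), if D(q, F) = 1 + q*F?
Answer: √3622 ≈ 60.183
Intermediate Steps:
D(q, F) = 1 + F*q
√(3540 + D(27, 3)) = √(3540 + (1 + 3*27)) = √(3540 + (1 + 81)) = √(3540 + 82) = √3622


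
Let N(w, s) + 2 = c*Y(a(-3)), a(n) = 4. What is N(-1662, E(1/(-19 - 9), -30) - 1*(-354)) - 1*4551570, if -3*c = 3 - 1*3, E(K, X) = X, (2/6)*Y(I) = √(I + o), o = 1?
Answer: -4551572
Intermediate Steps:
Y(I) = 3*√(1 + I) (Y(I) = 3*√(I + 1) = 3*√(1 + I))
c = 0 (c = -(3 - 1*3)/3 = -(3 - 3)/3 = -⅓*0 = 0)
N(w, s) = -2 (N(w, s) = -2 + 0*(3*√(1 + 4)) = -2 + 0*(3*√5) = -2 + 0 = -2)
N(-1662, E(1/(-19 - 9), -30) - 1*(-354)) - 1*4551570 = -2 - 1*4551570 = -2 - 4551570 = -4551572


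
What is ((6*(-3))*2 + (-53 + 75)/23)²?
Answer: 649636/529 ≈ 1228.0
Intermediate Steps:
((6*(-3))*2 + (-53 + 75)/23)² = (-18*2 + 22*(1/23))² = (-36 + 22/23)² = (-806/23)² = 649636/529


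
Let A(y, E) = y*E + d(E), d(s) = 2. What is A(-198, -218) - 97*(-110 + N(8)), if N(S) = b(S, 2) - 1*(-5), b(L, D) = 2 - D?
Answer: 53351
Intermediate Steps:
N(S) = 5 (N(S) = (2 - 1*2) - 1*(-5) = (2 - 2) + 5 = 0 + 5 = 5)
A(y, E) = 2 + E*y (A(y, E) = y*E + 2 = E*y + 2 = 2 + E*y)
A(-198, -218) - 97*(-110 + N(8)) = (2 - 218*(-198)) - 97*(-110 + 5) = (2 + 43164) - 97*(-105) = 43166 - 1*(-10185) = 43166 + 10185 = 53351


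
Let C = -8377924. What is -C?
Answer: 8377924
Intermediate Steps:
-C = -1*(-8377924) = 8377924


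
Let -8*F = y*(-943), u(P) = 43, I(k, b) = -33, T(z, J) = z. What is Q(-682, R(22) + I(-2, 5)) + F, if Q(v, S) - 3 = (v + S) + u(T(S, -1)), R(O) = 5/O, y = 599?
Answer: 6154575/88 ≈ 69938.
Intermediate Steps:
Q(v, S) = 46 + S + v (Q(v, S) = 3 + ((v + S) + 43) = 3 + ((S + v) + 43) = 3 + (43 + S + v) = 46 + S + v)
F = 564857/8 (F = -599*(-943)/8 = -⅛*(-564857) = 564857/8 ≈ 70607.)
Q(-682, R(22) + I(-2, 5)) + F = (46 + (5/22 - 33) - 682) + 564857/8 = (46 - 721/22 - 682) + 564857/8 = -14713/22 + 564857/8 = 6154575/88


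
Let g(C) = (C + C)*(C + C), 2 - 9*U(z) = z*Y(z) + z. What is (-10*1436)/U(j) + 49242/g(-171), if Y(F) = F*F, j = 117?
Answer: 979049141/1951505352 ≈ 0.50169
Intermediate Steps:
Y(F) = F**2
U(z) = 2/9 - z/9 - z**3/9 (U(z) = 2/9 - (z*z**2 + z)/9 = 2/9 - (z**3 + z)/9 = 2/9 - (z + z**3)/9 = 2/9 + (-z/9 - z**3/9) = 2/9 - z/9 - z**3/9)
g(C) = 4*C**2 (g(C) = (2*C)*(2*C) = 4*C**2)
(-10*1436)/U(j) + 49242/g(-171) = (-10*1436)/(2/9 - 1/9*117 - 1/9*117**3) + 49242/((4*(-171)**2)) = -14360/(2/9 - 13 - 1/9*1601613) + 49242/((4*29241)) = -14360/(2/9 - 13 - 177957) + 49242/116964 = -14360/(-1601728/9) + 49242*(1/116964) = -14360*(-9/1601728) + 8207/19494 = 16155/200216 + 8207/19494 = 979049141/1951505352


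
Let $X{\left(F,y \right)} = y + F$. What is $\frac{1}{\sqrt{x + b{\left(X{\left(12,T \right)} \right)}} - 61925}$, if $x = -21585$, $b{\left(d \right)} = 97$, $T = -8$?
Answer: $- \frac{61925}{3834727113} - \frac{4 i \sqrt{1343}}{3834727113} \approx -1.6148 \cdot 10^{-5} - 3.8226 \cdot 10^{-8} i$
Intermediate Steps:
$X{\left(F,y \right)} = F + y$
$\frac{1}{\sqrt{x + b{\left(X{\left(12,T \right)} \right)}} - 61925} = \frac{1}{\sqrt{-21585 + 97} - 61925} = \frac{1}{\sqrt{-21488} - 61925} = \frac{1}{4 i \sqrt{1343} - 61925} = \frac{1}{-61925 + 4 i \sqrt{1343}}$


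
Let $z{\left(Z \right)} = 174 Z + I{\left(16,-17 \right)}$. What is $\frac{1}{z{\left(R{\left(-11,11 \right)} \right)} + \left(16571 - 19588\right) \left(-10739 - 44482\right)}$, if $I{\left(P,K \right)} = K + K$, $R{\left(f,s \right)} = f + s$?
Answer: $\frac{1}{166601723} \approx 6.0023 \cdot 10^{-9}$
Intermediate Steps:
$I{\left(P,K \right)} = 2 K$
$z{\left(Z \right)} = -34 + 174 Z$ ($z{\left(Z \right)} = 174 Z + 2 \left(-17\right) = 174 Z - 34 = -34 + 174 Z$)
$\frac{1}{z{\left(R{\left(-11,11 \right)} \right)} + \left(16571 - 19588\right) \left(-10739 - 44482\right)} = \frac{1}{\left(-34 + 174 \left(-11 + 11\right)\right) + \left(16571 - 19588\right) \left(-10739 - 44482\right)} = \frac{1}{\left(-34 + 174 \cdot 0\right) - -166601757} = \frac{1}{\left(-34 + 0\right) + 166601757} = \frac{1}{-34 + 166601757} = \frac{1}{166601723}$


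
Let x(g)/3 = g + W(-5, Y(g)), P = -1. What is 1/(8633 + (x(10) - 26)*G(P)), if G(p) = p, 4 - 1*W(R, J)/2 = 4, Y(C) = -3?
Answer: 1/8629 ≈ 0.00011589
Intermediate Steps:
W(R, J) = 0 (W(R, J) = 8 - 2*4 = 8 - 8 = 0)
x(g) = 3*g (x(g) = 3*(g + 0) = 3*g)
1/(8633 + (x(10) - 26)*G(P)) = 1/(8633 + (3*10 - 26)*(-1)) = 1/(8633 + (30 - 26)*(-1)) = 1/(8633 + 4*(-1)) = 1/(8633 - 4) = 1/8629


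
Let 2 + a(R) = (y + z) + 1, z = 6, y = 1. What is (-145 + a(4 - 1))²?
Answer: 19321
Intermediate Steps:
a(R) = 6 (a(R) = -2 + ((1 + 6) + 1) = -2 + (7 + 1) = -2 + 8 = 6)
(-145 + a(4 - 1))² = (-145 + 6)² = (-139)² = 19321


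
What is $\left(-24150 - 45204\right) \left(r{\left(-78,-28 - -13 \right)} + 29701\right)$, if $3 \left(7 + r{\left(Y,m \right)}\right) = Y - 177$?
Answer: $-2053502586$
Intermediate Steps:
$r{\left(Y,m \right)} = -66 + \frac{Y}{3}$ ($r{\left(Y,m \right)} = -7 + \frac{Y - 177}{3} = -7 + \frac{-177 + Y}{3} = -7 + \left(-59 + \frac{Y}{3}\right) = -66 + \frac{Y}{3}$)
$\left(-24150 - 45204\right) \left(r{\left(-78,-28 - -13 \right)} + 29701\right) = \left(-24150 - 45204\right) \left(\left(-66 + \frac{1}{3} \left(-78\right)\right) + 29701\right) = - 69354 \left(\left(-66 - 26\right) + 29701\right) = - 69354 \left(-92 + 29701\right) = \left(-69354\right) 29609 = -2053502586$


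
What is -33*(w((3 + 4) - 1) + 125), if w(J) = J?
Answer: -4323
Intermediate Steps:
-33*(w((3 + 4) - 1) + 125) = -33*(((3 + 4) - 1) + 125) = -33*((7 - 1) + 125) = -33*(6 + 125) = -33*131 = -4323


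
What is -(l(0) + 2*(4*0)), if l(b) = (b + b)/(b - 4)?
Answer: 0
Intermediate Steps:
l(b) = 2*b/(-4 + b) (l(b) = (2*b)/(-4 + b) = 2*b/(-4 + b))
-(l(0) + 2*(4*0)) = -(2*0/(-4 + 0) + 2*(4*0)) = -(2*0/(-4) + 2*0) = -(2*0*(-1/4) + 0) = -(0 + 0) = -1*0 = 0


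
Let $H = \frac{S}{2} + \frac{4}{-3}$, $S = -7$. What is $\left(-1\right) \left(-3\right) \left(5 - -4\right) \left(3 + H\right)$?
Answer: $- \frac{99}{2} \approx -49.5$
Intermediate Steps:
$H = - \frac{29}{6}$ ($H = - \frac{7}{2} + \frac{4}{-3} = \left(-7\right) \frac{1}{2} + 4 \left(- \frac{1}{3}\right) = - \frac{7}{2} - \frac{4}{3} = - \frac{29}{6} \approx -4.8333$)
$\left(-1\right) \left(-3\right) \left(5 - -4\right) \left(3 + H\right) = \left(-1\right) \left(-3\right) \left(5 - -4\right) \left(3 - \frac{29}{6}\right) = 3 \left(5 + 4\right) \left(- \frac{11}{6}\right) = 3 \cdot 9 \left(- \frac{11}{6}\right) = 27 \left(- \frac{11}{6}\right) = - \frac{99}{2}$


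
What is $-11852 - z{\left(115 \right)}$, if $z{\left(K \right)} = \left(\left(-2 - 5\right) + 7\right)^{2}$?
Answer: $-11852$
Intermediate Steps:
$z{\left(K \right)} = 0$ ($z{\left(K \right)} = \left(-7 + 7\right)^{2} = 0^{2} = 0$)
$-11852 - z{\left(115 \right)} = -11852 - 0 = -11852 + 0 = -11852$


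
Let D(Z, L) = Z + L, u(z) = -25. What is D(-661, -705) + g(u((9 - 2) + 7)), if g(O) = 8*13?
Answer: -1262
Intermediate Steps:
D(Z, L) = L + Z
g(O) = 104
D(-661, -705) + g(u((9 - 2) + 7)) = (-705 - 661) + 104 = -1366 + 104 = -1262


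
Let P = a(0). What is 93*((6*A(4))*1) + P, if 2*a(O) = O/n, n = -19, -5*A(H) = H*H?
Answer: -8928/5 ≈ -1785.6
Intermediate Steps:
A(H) = -H**2/5 (A(H) = -H*H/5 = -H**2/5)
a(O) = -O/38 (a(O) = (O/(-19))/2 = (O*(-1/19))/2 = (-O/19)/2 = -O/38)
P = 0 (P = -1/38*0 = 0)
93*((6*A(4))*1) + P = 93*((6*(-1/5*4**2))*1) + 0 = 93*((6*(-1/5*16))*1) + 0 = 93*((6*(-16/5))*1) + 0 = 93*(-96/5*1) + 0 = 93*(-96/5) + 0 = -8928/5 + 0 = -8928/5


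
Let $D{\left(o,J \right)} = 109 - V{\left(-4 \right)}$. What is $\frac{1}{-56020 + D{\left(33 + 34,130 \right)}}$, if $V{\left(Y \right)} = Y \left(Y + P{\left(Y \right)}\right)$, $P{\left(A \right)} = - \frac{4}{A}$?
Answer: $- \frac{1}{55923} \approx -1.7882 \cdot 10^{-5}$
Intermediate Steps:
$V{\left(Y \right)} = Y \left(Y - \frac{4}{Y}\right)$
$D{\left(o,J \right)} = 97$ ($D{\left(o,J \right)} = 109 - \left(-4 + \left(-4\right)^{2}\right) = 109 - \left(-4 + 16\right) = 109 - 12 = 97$)
$\frac{1}{-56020 + D{\left(33 + 34,130 \right)}} = \frac{1}{-56020 + 97} = \frac{1}{-55923} = - \frac{1}{55923}$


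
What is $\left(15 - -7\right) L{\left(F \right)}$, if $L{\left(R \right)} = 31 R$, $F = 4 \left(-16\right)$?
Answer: $-43648$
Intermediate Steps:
$F = -64$
$\left(15 - -7\right) L{\left(F \right)} = \left(15 - -7\right) 31 \left(-64\right) = \left(15 + 7\right) \left(-1984\right) = 22 \left(-1984\right) = -43648$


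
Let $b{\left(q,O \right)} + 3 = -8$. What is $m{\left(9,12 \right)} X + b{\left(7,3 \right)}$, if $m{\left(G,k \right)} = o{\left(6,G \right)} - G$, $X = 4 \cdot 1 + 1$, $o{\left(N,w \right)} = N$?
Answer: $-26$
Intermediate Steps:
$X = 5$ ($X = 4 + 1 = 5$)
$b{\left(q,O \right)} = -11$ ($b{\left(q,O \right)} = -3 - 8 = -11$)
$m{\left(G,k \right)} = 6 - G$
$m{\left(9,12 \right)} X + b{\left(7,3 \right)} = \left(6 - 9\right) 5 - 11 = \left(-3\right) 5 - 11 = -15 - 11 = -26$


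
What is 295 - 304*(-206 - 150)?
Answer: 108519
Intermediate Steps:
295 - 304*(-206 - 150) = 295 - 304*(-356) = 295 + 108224 = 108519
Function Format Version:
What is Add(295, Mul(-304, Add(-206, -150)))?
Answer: 108519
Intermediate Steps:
Add(295, Mul(-304, Add(-206, -150))) = Add(295, Mul(-304, -356)) = Add(295, 108224) = 108519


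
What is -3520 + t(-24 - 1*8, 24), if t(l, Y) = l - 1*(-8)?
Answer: -3544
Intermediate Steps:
t(l, Y) = 8 + l (t(l, Y) = l + 8 = 8 + l)
-3520 + t(-24 - 1*8, 24) = -3520 + (8 + (-24 - 1*8)) = -3520 + (8 + (-24 - 8)) = -3520 + (8 - 32) = -3520 - 24 = -3544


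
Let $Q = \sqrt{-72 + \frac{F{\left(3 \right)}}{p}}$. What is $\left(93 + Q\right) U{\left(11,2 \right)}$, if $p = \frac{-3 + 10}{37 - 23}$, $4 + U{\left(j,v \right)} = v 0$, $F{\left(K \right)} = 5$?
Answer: $-372 - 4 i \sqrt{62} \approx -372.0 - 31.496 i$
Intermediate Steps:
$U{\left(j,v \right)} = -4$ ($U{\left(j,v \right)} = -4 + v 0 = -4 + 0 = -4$)
$p = \frac{1}{2}$ ($p = \frac{7}{14} = 7 \cdot \frac{1}{14} = \frac{1}{2} \approx 0.5$)
$Q = i \sqrt{62}$ ($Q = \sqrt{-72 + 5 \frac{1}{\frac{1}{2}}} = \sqrt{-72 + 5 \cdot 2} = \sqrt{-72 + 10} = \sqrt{-62} = i \sqrt{62} \approx 7.874 i$)
$\left(93 + Q\right) U{\left(11,2 \right)} = \left(93 + i \sqrt{62}\right) \left(-4\right) = -372 - 4 i \sqrt{62}$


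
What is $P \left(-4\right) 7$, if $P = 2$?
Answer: $-56$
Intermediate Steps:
$P \left(-4\right) 7 = 2 \left(-4\right) 7 = \left(-8\right) 7 = -56$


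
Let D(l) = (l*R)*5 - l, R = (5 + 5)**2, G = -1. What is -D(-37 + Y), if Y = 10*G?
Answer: 23453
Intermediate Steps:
R = 100 (R = 10**2 = 100)
Y = -10 (Y = 10*(-1) = -10)
D(l) = 499*l (D(l) = (l*100)*5 - l = (100*l)*5 - l = 500*l - l = 499*l)
-D(-37 + Y) = -499*(-37 - 10) = -499*(-47) = -1*(-23453) = 23453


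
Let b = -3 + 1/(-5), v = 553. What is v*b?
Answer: -8848/5 ≈ -1769.6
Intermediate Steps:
b = -16/5 (b = -3 - ⅕ = -16/5 ≈ -3.2000)
v*b = 553*(-16/5) = -8848/5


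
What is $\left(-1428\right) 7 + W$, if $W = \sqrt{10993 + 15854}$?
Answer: $-9996 + 3 \sqrt{2983} \approx -9832.2$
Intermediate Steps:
$W = 3 \sqrt{2983}$ ($W = \sqrt{26847} = 3 \sqrt{2983} \approx 163.85$)
$\left(-1428\right) 7 + W = \left(-1428\right) 7 + 3 \sqrt{2983} = -9996 + 3 \sqrt{2983}$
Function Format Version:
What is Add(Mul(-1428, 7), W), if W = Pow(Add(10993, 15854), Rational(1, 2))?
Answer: Add(-9996, Mul(3, Pow(2983, Rational(1, 2)))) ≈ -9832.2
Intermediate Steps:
W = Mul(3, Pow(2983, Rational(1, 2))) (W = Pow(26847, Rational(1, 2)) = Mul(3, Pow(2983, Rational(1, 2))) ≈ 163.85)
Add(Mul(-1428, 7), W) = Add(Mul(-1428, 7), Mul(3, Pow(2983, Rational(1, 2)))) = Add(-9996, Mul(3, Pow(2983, Rational(1, 2))))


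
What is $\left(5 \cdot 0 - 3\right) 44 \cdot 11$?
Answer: $-1452$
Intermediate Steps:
$\left(5 \cdot 0 - 3\right) 44 \cdot 11 = \left(0 - 3\right) 44 \cdot 11 = \left(-3\right) 44 \cdot 11 = \left(-132\right) 11 = -1452$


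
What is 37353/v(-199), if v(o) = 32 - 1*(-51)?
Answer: 37353/83 ≈ 450.04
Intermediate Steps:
v(o) = 83 (v(o) = 32 + 51 = 83)
37353/v(-199) = 37353/83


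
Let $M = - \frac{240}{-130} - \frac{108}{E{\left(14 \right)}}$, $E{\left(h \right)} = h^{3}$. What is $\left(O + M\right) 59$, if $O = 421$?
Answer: $\frac{222464869}{8918} \approx 24946.0$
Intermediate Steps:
$M = \frac{16113}{8918}$ ($M = - \frac{240}{-130} - \frac{108}{14^{3}} = \left(-240\right) \left(- \frac{1}{130}\right) - \frac{108}{2744} = \frac{24}{13} - \frac{27}{686} = \frac{16113}{8918} \approx 1.8068$)
$\left(O + M\right) 59 = \left(421 + \frac{16113}{8918}\right) 59 = \frac{3770591}{8918} \cdot 59 = \frac{222464869}{8918}$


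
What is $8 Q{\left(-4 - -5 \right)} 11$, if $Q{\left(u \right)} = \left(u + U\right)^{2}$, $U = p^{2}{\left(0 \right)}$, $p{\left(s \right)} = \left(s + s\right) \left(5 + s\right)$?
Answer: $88$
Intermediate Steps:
$p{\left(s \right)} = 2 s \left(5 + s\right)$
$U = 0$ ($U = \left(2 \cdot 0 \left(5 + 0\right)\right)^{2} = \left(2 \cdot 0 \cdot 5\right)^{2} = 0^{2} = 0$)
$Q{\left(u \right)} = u^{2}$ ($Q{\left(u \right)} = \left(u + 0\right)^{2} = u^{2}$)
$8 Q{\left(-4 - -5 \right)} 11 = 8 \left(-4 - -5\right)^{2} \cdot 11 = 8 \left(-4 + 5\right)^{2} \cdot 11 = 8 \cdot 1^{2} \cdot 11 = 8 \cdot 1 \cdot 11 = 8 \cdot 11 = 88$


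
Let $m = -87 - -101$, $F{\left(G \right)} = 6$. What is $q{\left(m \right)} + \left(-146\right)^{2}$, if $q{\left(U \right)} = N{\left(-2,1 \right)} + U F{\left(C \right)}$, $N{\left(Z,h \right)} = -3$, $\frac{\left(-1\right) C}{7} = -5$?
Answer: $21397$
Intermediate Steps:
$C = 35$ ($C = \left(-7\right) \left(-5\right) = 35$)
$m = 14$ ($m = -87 + 101 = 14$)
$q{\left(U \right)} = -3 + 6 U$ ($q{\left(U \right)} = -3 + U 6 = -3 + 6 U$)
$q{\left(m \right)} + \left(-146\right)^{2} = \left(-3 + 6 \cdot 14\right) + \left(-146\right)^{2} = \left(-3 + 84\right) + 21316 = 81 + 21316 = 21397$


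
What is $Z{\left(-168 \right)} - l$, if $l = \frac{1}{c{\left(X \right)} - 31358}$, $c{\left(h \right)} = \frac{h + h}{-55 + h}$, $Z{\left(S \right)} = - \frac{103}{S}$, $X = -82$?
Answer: $\frac{221249431}{360854088} \approx 0.61313$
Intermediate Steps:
$c{\left(h \right)} = \frac{2 h}{-55 + h}$
$l = - \frac{137}{4295882}$ ($l = \frac{1}{2 \left(-82\right) \frac{1}{-55 - 82} - 31358} = \frac{1}{2 \left(-82\right) \frac{1}{-137} - 31358} = \frac{1}{2 \left(-82\right) \left(- \frac{1}{137}\right) - 31358} = \frac{1}{\frac{164}{137} - 31358} = \frac{1}{- \frac{4295882}{137}} = - \frac{137}{4295882} \approx -3.1891 \cdot 10^{-5}$)
$Z{\left(-168 \right)} - l = - \frac{103}{-168} - - \frac{137}{4295882} = \left(-103\right) \left(- \frac{1}{168}\right) + \frac{137}{4295882} = \frac{103}{168} + \frac{137}{4295882} = \frac{221249431}{360854088}$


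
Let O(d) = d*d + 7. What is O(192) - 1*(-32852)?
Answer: 69723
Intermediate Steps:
O(d) = 7 + d² (O(d) = d² + 7 = 7 + d²)
O(192) - 1*(-32852) = (7 + 192²) - 1*(-32852) = (7 + 36864) + 32852 = 36871 + 32852 = 69723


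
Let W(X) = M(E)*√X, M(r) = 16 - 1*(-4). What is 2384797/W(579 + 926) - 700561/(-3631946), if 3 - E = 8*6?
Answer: 700561/3631946 + 2384797*√1505/30100 ≈ 3073.8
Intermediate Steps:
E = -45 (E = 3 - 8*6 = 3 - 1*48 = 3 - 48 = -45)
M(r) = 20 (M(r) = 16 + 4 = 20)
W(X) = 20*√X
2384797/W(579 + 926) - 700561/(-3631946) = 2384797/((20*√(579 + 926))) - 700561/(-3631946) = 2384797/((20*√1505)) - 700561*(-1/3631946) = 2384797*(√1505/30100) + 700561/3631946 = 2384797*√1505/30100 + 700561/3631946 = 700561/3631946 + 2384797*√1505/30100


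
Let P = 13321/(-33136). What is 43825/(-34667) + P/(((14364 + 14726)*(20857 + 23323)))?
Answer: -1866342901198039107/1476337919904694400 ≈ -1.2642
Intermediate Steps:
P = -13321/33136 (P = 13321*(-1/33136) = -13321/33136 ≈ -0.40201)
43825/(-34667) + P/(((14364 + 14726)*(20857 + 23323))) = 43825/(-34667) - 13321*1/((14364 + 14726)*(20857 + 23323))/33136 = 43825*(-1/34667) - 13321/(33136*(29090*44180)) = -43825/34667 - 13321/33136/1285196200 = -43825/34667 - 13321/33136*1/1285196200 = -43825/34667 - 13321/42586261283200 = -1866342901198039107/1476337919904694400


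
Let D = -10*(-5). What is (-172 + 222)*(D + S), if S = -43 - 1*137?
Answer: -6500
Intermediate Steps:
S = -180 (S = -43 - 137 = -180)
D = 50
(-172 + 222)*(D + S) = (-172 + 222)*(50 - 180) = 50*(-130) = -6500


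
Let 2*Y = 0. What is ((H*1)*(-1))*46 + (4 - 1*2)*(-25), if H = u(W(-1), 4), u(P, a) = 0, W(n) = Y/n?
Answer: -50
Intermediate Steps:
Y = 0 (Y = (1/2)*0 = 0)
W(n) = 0 (W(n) = 0/n = 0)
H = 0
((H*1)*(-1))*46 + (4 - 1*2)*(-25) = ((0*1)*(-1))*46 + (4 - 1*2)*(-25) = (0*(-1))*46 + (4 - 2)*(-25) = 0*46 + 2*(-25) = 0 - 50 = -50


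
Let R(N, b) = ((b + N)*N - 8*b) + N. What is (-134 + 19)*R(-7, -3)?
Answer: -10005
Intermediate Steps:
R(N, b) = N - 8*b + N*(N + b) (R(N, b) = ((N + b)*N - 8*b) + N = (N*(N + b) - 8*b) + N = (-8*b + N*(N + b)) + N = N - 8*b + N*(N + b))
(-134 + 19)*R(-7, -3) = (-134 + 19)*(-7 + (-7)**2 - 8*(-3) - 7*(-3)) = -115*(-7 + 49 + 24 + 21) = -115*87 = -10005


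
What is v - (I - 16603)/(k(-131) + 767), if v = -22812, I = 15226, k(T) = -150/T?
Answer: -2295322737/100627 ≈ -22810.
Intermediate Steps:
v - (I - 16603)/(k(-131) + 767) = -22812 - (15226 - 16603)/(-150/(-131) + 767) = -22812 - (-1377)/(-150*(-1/131) + 767) = -22812 - (-1377)/(150/131 + 767) = -22812 - (-1377)/100627/131 = -22812 - (-1377)*131/100627 = -22812 - 1*(-180387/100627) = -22812 + 180387/100627 = -2295322737/100627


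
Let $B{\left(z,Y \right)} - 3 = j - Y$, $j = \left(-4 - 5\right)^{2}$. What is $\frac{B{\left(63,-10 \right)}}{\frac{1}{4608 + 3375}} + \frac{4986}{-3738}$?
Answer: $\frac{467499615}{623} \approx 7.504 \cdot 10^{5}$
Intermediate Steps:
$j = 81$ ($j = \left(-9\right)^{2} = 81$)
$B{\left(z,Y \right)} = 84 - Y$ ($B{\left(z,Y \right)} = 3 - \left(-81 + Y\right) = 84 - Y$)
$\frac{B{\left(63,-10 \right)}}{\frac{1}{4608 + 3375}} + \frac{4986}{-3738} = \frac{84 - -10}{\frac{1}{4608 + 3375}} + \frac{4986}{-3738} = \frac{84 + 10}{\frac{1}{7983}} + 4986 \left(- \frac{1}{3738}\right) = 94 \frac{1}{\frac{1}{7983}} - \frac{831}{623} = 94 \cdot 7983 - \frac{831}{623} = 750402 - \frac{831}{623} = \frac{467499615}{623}$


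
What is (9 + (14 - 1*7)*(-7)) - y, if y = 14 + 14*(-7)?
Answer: 44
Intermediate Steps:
y = -84 (y = 14 - 98 = -84)
(9 + (14 - 1*7)*(-7)) - y = (9 + (14 - 1*7)*(-7)) - 1*(-84) = (9 + (14 - 7)*(-7)) + 84 = (9 + 7*(-7)) + 84 = (9 - 49) + 84 = -40 + 84 = 44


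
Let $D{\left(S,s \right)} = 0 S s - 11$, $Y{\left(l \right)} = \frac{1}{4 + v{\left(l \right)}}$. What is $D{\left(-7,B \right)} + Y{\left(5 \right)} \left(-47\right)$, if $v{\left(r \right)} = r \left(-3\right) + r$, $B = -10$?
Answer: $- \frac{19}{6} \approx -3.1667$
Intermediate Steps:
$v{\left(r \right)} = - 2 r$ ($v{\left(r \right)} = - 3 r + r = - 2 r$)
$Y{\left(l \right)} = \frac{1}{4 - 2 l}$
$D{\left(S,s \right)} = -11$ ($D{\left(S,s \right)} = 0 s - 11 = 0 - 11 = -11$)
$D{\left(-7,B \right)} + Y{\left(5 \right)} \left(-47\right) = -11 + - \frac{1}{-4 + 2 \cdot 5} \left(-47\right) = -11 + - \frac{1}{-4 + 10} \left(-47\right) = -11 + - \frac{1}{6} \left(-47\right) = -11 + \left(-1\right) \frac{1}{6} \left(-47\right) = -11 - - \frac{47}{6} = -11 + \frac{47}{6} = - \frac{19}{6}$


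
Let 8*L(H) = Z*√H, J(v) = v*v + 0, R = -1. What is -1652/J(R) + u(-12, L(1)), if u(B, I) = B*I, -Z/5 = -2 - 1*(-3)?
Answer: -3289/2 ≈ -1644.5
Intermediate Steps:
J(v) = v² (J(v) = v² + 0 = v²)
Z = -5 (Z = -5*(-2 - 1*(-3)) = -5*(-2 + 3) = -5*1 = -5)
L(H) = -5*√H/8 (L(H) = (-5*√H)/8 = -5*√H/8)
-1652/J(R) + u(-12, L(1)) = -1652/((-1)²) - (-15)*√1/2 = -1652/1 - (-15)/2 = -1652 - 12*(-5/8) = -28*59 + 15/2 = -1652 + 15/2 = -3289/2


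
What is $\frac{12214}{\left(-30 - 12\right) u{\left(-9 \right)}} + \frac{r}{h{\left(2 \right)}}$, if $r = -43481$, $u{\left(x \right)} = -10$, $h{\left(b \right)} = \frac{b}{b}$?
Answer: $- \frac{9124903}{210} \approx -43452.0$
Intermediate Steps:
$h{\left(b \right)} = 1$
$\frac{12214}{\left(-30 - 12\right) u{\left(-9 \right)}} + \frac{r}{h{\left(2 \right)}} = \frac{12214}{\left(-30 - 12\right) \left(-10\right)} - \frac{43481}{1} = \frac{12214}{\left(-42\right) \left(-10\right)} - 43481 = \frac{12214}{420} - 43481 = 12214 \cdot \frac{1}{420} - 43481 = \frac{6107}{210} - 43481 = - \frac{9124903}{210}$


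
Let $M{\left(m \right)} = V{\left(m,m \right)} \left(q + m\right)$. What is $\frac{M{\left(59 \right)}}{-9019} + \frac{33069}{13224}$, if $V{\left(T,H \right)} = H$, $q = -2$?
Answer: $\frac{2916977}{1370888} \approx 2.1278$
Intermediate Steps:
$M{\left(m \right)} = m \left(-2 + m\right)$
$\frac{M{\left(59 \right)}}{-9019} + \frac{33069}{13224} = \frac{59 \left(-2 + 59\right)}{-9019} + \frac{33069}{13224} = 59 \cdot 57 \left(- \frac{1}{9019}\right) + 33069 \cdot \frac{1}{13224} = 3363 \left(- \frac{1}{9019}\right) + \frac{11023}{4408} = - \frac{3363}{9019} + \frac{11023}{4408} = \frac{2916977}{1370888}$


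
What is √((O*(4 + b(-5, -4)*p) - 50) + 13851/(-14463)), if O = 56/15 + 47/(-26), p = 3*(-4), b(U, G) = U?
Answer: √7098052237185/313365 ≈ 8.5020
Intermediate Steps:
p = -12
O = 751/390 (O = 56*(1/15) + 47*(-1/26) = 56/15 - 47/26 = 751/390 ≈ 1.9256)
√((O*(4 + b(-5, -4)*p) - 50) + 13851/(-14463)) = √((751*(4 - 5*(-12))/390 - 50) + 13851/(-14463)) = √((751*(4 + 60)/390 - 50) + 13851*(-1/14463)) = √(((751/390)*64 - 50) - 1539/1607) = √((24032/195 - 50) - 1539/1607) = √(14282/195 - 1539/1607) = √(22651069/313365) = √7098052237185/313365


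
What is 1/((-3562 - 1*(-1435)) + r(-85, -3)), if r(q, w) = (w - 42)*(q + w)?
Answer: 1/1833 ≈ 0.00054555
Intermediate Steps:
r(q, w) = (-42 + w)*(q + w)
1/((-3562 - 1*(-1435)) + r(-85, -3)) = 1/((-3562 - 1*(-1435)) + ((-3)**2 - 42*(-85) - 42*(-3) - 85*(-3))) = 1/((-3562 + 1435) + (9 + 3570 + 126 + 255)) = 1/(-2127 + 3960) = 1/1833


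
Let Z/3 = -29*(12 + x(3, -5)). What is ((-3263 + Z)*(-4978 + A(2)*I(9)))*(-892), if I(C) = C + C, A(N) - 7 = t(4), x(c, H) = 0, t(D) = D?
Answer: -18364014320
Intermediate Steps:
A(N) = 11 (A(N) = 7 + 4 = 11)
Z = -1044 (Z = 3*(-29*(12 + 0)) = 3*(-29*12) = 3*(-348) = -1044)
I(C) = 2*C
((-3263 + Z)*(-4978 + A(2)*I(9)))*(-892) = ((-3263 - 1044)*(-4978 + 11*(2*9)))*(-892) = -4307*(-4978 + 11*18)*(-892) = -4307*(-4978 + 198)*(-892) = -4307*(-4780)*(-892) = 20587460*(-892) = -18364014320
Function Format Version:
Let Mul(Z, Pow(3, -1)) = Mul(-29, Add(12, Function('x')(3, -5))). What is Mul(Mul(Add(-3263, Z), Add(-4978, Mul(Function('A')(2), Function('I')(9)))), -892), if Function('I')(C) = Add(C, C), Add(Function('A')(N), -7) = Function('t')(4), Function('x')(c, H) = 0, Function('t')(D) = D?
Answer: -18364014320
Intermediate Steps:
Function('A')(N) = 11 (Function('A')(N) = Add(7, 4) = 11)
Z = -1044 (Z = Mul(3, Mul(-29, Add(12, 0))) = Mul(3, Mul(-29, 12)) = Mul(3, -348) = -1044)
Function('I')(C) = Mul(2, C)
Mul(Mul(Add(-3263, Z), Add(-4978, Mul(Function('A')(2), Function('I')(9)))), -892) = Mul(Mul(Add(-3263, -1044), Add(-4978, Mul(11, Mul(2, 9)))), -892) = Mul(Mul(-4307, Add(-4978, Mul(11, 18))), -892) = Mul(Mul(-4307, Add(-4978, 198)), -892) = Mul(Mul(-4307, -4780), -892) = Mul(20587460, -892) = -18364014320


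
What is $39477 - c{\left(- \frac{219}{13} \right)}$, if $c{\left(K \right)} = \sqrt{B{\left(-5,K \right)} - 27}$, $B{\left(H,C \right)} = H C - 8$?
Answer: $39477 - \frac{8 \sqrt{130}}{13} \approx 39470.0$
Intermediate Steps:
$B{\left(H,C \right)} = -8 + C H$ ($B{\left(H,C \right)} = C H - 8 = -8 + C H$)
$c{\left(K \right)} = \sqrt{-35 - 5 K}$ ($c{\left(K \right)} = \sqrt{\left(-8 + K \left(-5\right)\right) - 27} = \sqrt{\left(-8 - 5 K\right) - 27} = \sqrt{-35 - 5 K}$)
$39477 - c{\left(- \frac{219}{13} \right)} = 39477 - \sqrt{-35 - 5 \left(- \frac{219}{13}\right)} = 39477 - \sqrt{-35 - 5 \left(\left(-219\right) \frac{1}{13}\right)} = 39477 - \sqrt{-35 - - \frac{1095}{13}} = 39477 - \sqrt{-35 + \frac{1095}{13}} = 39477 - \sqrt{\frac{640}{13}} = 39477 - \frac{8 \sqrt{130}}{13}$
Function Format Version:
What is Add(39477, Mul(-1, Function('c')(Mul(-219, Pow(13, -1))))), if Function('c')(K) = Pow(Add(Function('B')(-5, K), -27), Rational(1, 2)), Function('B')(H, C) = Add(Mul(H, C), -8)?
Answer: Add(39477, Mul(Rational(-8, 13), Pow(130, Rational(1, 2)))) ≈ 39470.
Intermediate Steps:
Function('B')(H, C) = Add(-8, Mul(C, H)) (Function('B')(H, C) = Add(Mul(C, H), -8) = Add(-8, Mul(C, H)))
Function('c')(K) = Pow(Add(-35, Mul(-5, K)), Rational(1, 2)) (Function('c')(K) = Pow(Add(Add(-8, Mul(K, -5)), -27), Rational(1, 2)) = Pow(Add(Add(-8, Mul(-5, K)), -27), Rational(1, 2)) = Pow(Add(-35, Mul(-5, K)), Rational(1, 2)))
Add(39477, Mul(-1, Function('c')(Mul(-219, Pow(13, -1))))) = Add(39477, Mul(-1, Pow(Add(-35, Mul(-5, Mul(-219, Pow(13, -1)))), Rational(1, 2)))) = Add(39477, Mul(-1, Pow(Add(-35, Mul(-5, Mul(-219, Rational(1, 13)))), Rational(1, 2)))) = Add(39477, Mul(-1, Pow(Add(-35, Mul(-5, Rational(-219, 13))), Rational(1, 2)))) = Add(39477, Mul(-1, Pow(Add(-35, Rational(1095, 13)), Rational(1, 2)))) = Add(39477, Mul(-1, Pow(Rational(640, 13), Rational(1, 2)))) = Add(39477, Mul(-1, Mul(Rational(8, 13), Pow(130, Rational(1, 2))))) = Add(39477, Mul(Rational(-8, 13), Pow(130, Rational(1, 2))))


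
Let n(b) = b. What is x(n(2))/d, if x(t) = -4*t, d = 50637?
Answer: -8/50637 ≈ -0.00015799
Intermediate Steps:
x(n(2))/d = -4*2/50637 = -8*1/50637 = -8/50637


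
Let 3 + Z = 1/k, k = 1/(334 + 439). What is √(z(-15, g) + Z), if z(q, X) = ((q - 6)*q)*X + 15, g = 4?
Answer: √2045 ≈ 45.222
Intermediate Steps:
k = 1/773 ≈ 0.0012937
z(q, X) = 15 + X*q*(-6 + q) (z(q, X) = ((-6 + q)*q)*X + 15 = (q*(-6 + q))*X + 15 = X*q*(-6 + q) + 15 = 15 + X*q*(-6 + q))
Z = 770 (Z = -3 + 1/(1/773) = -3 + 773 = 770)
√(z(-15, g) + Z) = √((15 + 4*(-15)² - 6*4*(-15)) + 770) = √((15 + 4*225 + 360) + 770) = √((15 + 900 + 360) + 770) = √(1275 + 770) = √2045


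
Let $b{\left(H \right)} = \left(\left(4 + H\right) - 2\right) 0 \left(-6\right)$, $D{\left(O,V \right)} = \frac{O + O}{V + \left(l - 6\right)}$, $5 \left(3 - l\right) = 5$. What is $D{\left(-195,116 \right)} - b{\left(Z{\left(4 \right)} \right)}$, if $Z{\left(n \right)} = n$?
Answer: $- \frac{195}{56} \approx -3.4821$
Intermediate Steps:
$l = 2$ ($l = 3 - 1 = 2$)
$D{\left(O,V \right)} = \frac{2 O}{-4 + V}$ ($D{\left(O,V \right)} = \frac{O + O}{V + \left(2 - 6\right)} = \frac{2 O}{V + \left(2 - 6\right)} = \frac{2 O}{V - 4} = \frac{2 O}{-4 + V}$)
$b{\left(H \right)} = 0$ ($b{\left(H \right)} = \left(2 + H\right) 0 \left(-6\right) = 0 \left(-6\right) = 0$)
$D{\left(-195,116 \right)} - b{\left(Z{\left(4 \right)} \right)} = 2 \left(-195\right) \frac{1}{-4 + 116} - 0 = 2 \left(-195\right) \frac{1}{112} + 0 = - \frac{195}{56} + 0 = - \frac{195}{56}$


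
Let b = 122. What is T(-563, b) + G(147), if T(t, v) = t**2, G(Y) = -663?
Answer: 316306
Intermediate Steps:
T(-563, b) + G(147) = (-563)**2 - 663 = 316969 - 663 = 316306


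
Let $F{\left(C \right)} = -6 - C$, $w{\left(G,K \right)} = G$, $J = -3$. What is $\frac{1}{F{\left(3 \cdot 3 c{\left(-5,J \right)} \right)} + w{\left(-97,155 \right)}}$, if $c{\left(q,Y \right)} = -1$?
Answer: $- \frac{1}{94} \approx -0.010638$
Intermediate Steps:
$\frac{1}{F{\left(3 \cdot 3 c{\left(-5,J \right)} \right)} + w{\left(-97,155 \right)}} = \frac{1}{\left(-6 - 3 \cdot 3 \left(-1\right)\right) - 97} = \frac{1}{\left(-6 - 9 \left(-1\right)\right) - 97} = \frac{1}{\left(-6 - -9\right) - 97} = \frac{1}{\left(-6 + 9\right) - 97} = \frac{1}{3 - 97} = \frac{1}{-94} = - \frac{1}{94}$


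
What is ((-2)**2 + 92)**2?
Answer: 9216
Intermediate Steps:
((-2)**2 + 92)**2 = (4 + 92)**2 = 96**2 = 9216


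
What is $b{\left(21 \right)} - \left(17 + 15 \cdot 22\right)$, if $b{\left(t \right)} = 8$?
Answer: $-339$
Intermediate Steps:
$b{\left(21 \right)} - \left(17 + 15 \cdot 22\right) = 8 - \left(17 + 15 \cdot 22\right) = 8 - \left(17 + 330\right) = 8 - 347 = -339$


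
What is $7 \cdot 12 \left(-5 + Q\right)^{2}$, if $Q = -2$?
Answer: $4116$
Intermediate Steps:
$7 \cdot 12 \left(-5 + Q\right)^{2} = 7 \cdot 12 \left(-5 - 2\right)^{2} = 84 \left(-7\right)^{2} = 84 \cdot 49 = 4116$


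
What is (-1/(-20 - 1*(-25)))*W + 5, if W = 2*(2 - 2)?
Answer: 5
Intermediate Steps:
W = 0 (W = 2*0 = 0)
(-1/(-20 - 1*(-25)))*W + 5 = -1/(-20 - 1*(-25))*0 + 5 = -1/(-20 + 25)*0 + 5 = -1/5*0 + 5 = -1*⅕*0 + 5 = -⅕*0 + 5 = 0 + 5 = 5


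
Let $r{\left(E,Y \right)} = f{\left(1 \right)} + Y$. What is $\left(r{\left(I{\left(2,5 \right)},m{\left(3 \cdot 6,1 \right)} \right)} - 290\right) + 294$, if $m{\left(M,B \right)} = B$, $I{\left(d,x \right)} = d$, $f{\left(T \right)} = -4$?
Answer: $1$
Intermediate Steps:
$r{\left(E,Y \right)} = -4 + Y$
$\left(r{\left(I{\left(2,5 \right)},m{\left(3 \cdot 6,1 \right)} \right)} - 290\right) + 294 = \left(\left(-4 + 1\right) - 290\right) + 294 = \left(-3 - 290\right) + 294 = -293 + 294 = 1$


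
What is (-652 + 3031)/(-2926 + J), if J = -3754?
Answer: -2379/6680 ≈ -0.35614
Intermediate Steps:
(-652 + 3031)/(-2926 + J) = (-652 + 3031)/(-2926 - 3754) = 2379/(-6680) = 2379*(-1/6680) = -2379/6680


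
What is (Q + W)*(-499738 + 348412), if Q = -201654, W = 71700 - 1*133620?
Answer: 39885599124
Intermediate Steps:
W = -61920 (W = 71700 - 133620 = -61920)
(Q + W)*(-499738 + 348412) = (-201654 - 61920)*(-499738 + 348412) = -263574*(-151326) = 39885599124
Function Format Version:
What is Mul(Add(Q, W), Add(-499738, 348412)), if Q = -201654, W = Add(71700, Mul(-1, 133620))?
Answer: 39885599124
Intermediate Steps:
W = -61920 (W = Add(71700, -133620) = -61920)
Mul(Add(Q, W), Add(-499738, 348412)) = Mul(Add(-201654, -61920), Add(-499738, 348412)) = Mul(-263574, -151326) = 39885599124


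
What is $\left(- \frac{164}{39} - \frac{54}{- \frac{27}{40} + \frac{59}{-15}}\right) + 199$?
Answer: $\frac{4453861}{21567} \approx 206.51$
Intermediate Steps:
$\left(- \frac{164}{39} - \frac{54}{- \frac{27}{40} + \frac{59}{-15}}\right) + 199 = \left(\left(-164\right) \frac{1}{39} - \frac{54}{\left(-27\right) \frac{1}{40} + 59 \left(- \frac{1}{15}\right)}\right) + 199 = \left(- \frac{164}{39} - \frac{54}{- \frac{27}{40} - \frac{59}{15}}\right) + 199 = \left(- \frac{164}{39} - \frac{54}{- \frac{553}{120}}\right) + 199 = \left(- \frac{164}{39} - - \frac{6480}{553}\right) + 199 = \left(- \frac{164}{39} + \frac{6480}{553}\right) + 199 = \frac{162028}{21567} + 199 = \frac{4453861}{21567}$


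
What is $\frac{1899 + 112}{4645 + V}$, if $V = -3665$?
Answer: $\frac{2011}{980} \approx 2.052$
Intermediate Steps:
$\frac{1899 + 112}{4645 + V} = \frac{1899 + 112}{4645 - 3665} = \frac{2011}{980}$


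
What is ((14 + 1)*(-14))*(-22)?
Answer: 4620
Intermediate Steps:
((14 + 1)*(-14))*(-22) = (15*(-14))*(-22) = -210*(-22) = 4620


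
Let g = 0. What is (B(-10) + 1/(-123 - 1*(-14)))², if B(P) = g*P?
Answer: 1/11881 ≈ 8.4168e-5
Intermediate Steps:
B(P) = 0 (B(P) = 0*P = 0)
(B(-10) + 1/(-123 - 1*(-14)))² = (0 + 1/(-123 - 1*(-14)))² = (0 + 1/(-123 + 14))² = (0 + 1/(-109))² = (0 - 1/109)² = (-1/109)² = 1/11881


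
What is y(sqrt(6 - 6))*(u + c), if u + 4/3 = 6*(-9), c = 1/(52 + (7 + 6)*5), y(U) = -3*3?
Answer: 6473/13 ≈ 497.92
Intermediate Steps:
y(U) = -9
c = 1/117 (c = 1/(52 + 13*5) = 1/(52 + 65) = 1/117 ≈ 0.0085470)
u = -166/3 (u = -4/3 + 6*(-9) = -4/3 - 54 = -166/3 ≈ -55.333)
y(sqrt(6 - 6))*(u + c) = -9*(-166/3 + 1/117) = -9*(-6473/117) = 6473/13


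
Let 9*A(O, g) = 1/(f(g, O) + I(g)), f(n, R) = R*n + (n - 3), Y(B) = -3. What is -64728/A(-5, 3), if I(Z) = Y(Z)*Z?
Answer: 13981248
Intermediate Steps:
f(n, R) = -3 + n + R*n (f(n, R) = R*n + (-3 + n) = -3 + n + R*n)
I(Z) = -3*Z
A(O, g) = 1/(9*(-3 - 2*g + O*g)) (A(O, g) = 1/(9*((-3 + g + O*g) - 3*g)) = 1/(9*(-3 - 2*g + O*g)))
-64728/A(-5, 3) = -64728/(1/(9*(-3 - 2*3 - 5*3))) = -64728/(1/(9*(-3 - 6 - 15))) = -64728/((⅑)/(-24)) = -64728/((⅑)*(-1/24)) = -64728/(-1/216) = -64728*(-216) = -5394*(-2592) = 13981248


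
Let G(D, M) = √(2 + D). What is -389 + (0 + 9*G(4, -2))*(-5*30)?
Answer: -389 - 1350*√6 ≈ -3695.8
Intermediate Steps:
-389 + (0 + 9*G(4, -2))*(-5*30) = -389 + (0 + 9*√(2 + 4))*(-5*30) = -389 + (0 + 9*√6)*(-150) = -389 + (9*√6)*(-150) = -389 - 1350*√6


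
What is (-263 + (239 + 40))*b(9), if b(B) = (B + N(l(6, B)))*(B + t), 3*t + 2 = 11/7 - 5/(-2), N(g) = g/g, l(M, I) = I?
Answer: 32560/21 ≈ 1550.5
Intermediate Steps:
N(g) = 1
t = 29/42 (t = -⅔ + (11/7 - 5/(-2))/3 = -⅔ + (11*(⅐) - 5*(-½))/3 = -⅔ + (11/7 + 5/2)/3 = -⅔ + (⅓)*(57/14) = -⅔ + 19/14 = 29/42 ≈ 0.69048)
b(B) = (1 + B)*(29/42 + B) (b(B) = (B + 1)*(B + 29/42) = (1 + B)*(29/42 + B))
(-263 + (239 + 40))*b(9) = (-263 + (239 + 40))*(29/42 + 9² + (71/42)*9) = (-263 + 279)*(29/42 + 81 + 213/14) = 16*(2035/21) = 32560/21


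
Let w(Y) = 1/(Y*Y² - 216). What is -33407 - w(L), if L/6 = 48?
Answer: -798014923993/23887656 ≈ -33407.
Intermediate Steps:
L = 288 (L = 6*48 = 288)
w(Y) = 1/(-216 + Y³) (w(Y) = 1/(Y³ - 216) = 1/(-216 + Y³))
-33407 - w(L) = -33407 - 1/(-216 + 288³) = -33407 - 1/(-216 + 23887872) = -33407 - 1/23887656 = -798014923993/23887656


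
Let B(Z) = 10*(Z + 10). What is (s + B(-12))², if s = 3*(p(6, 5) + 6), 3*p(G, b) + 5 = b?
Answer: 4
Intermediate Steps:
p(G, b) = -5/3 + b/3
B(Z) = 100 + 10*Z (B(Z) = 10*(10 + Z) = 100 + 10*Z)
s = 18 (s = 3*((-5/3 + (⅓)*5) + 6) = 3*((-5/3 + 5/3) + 6) = 3*(0 + 6) = 3*6 = 18)
(s + B(-12))² = (18 + (100 + 10*(-12)))² = (18 + (100 - 120))² = (18 - 20)² = (-2)² = 4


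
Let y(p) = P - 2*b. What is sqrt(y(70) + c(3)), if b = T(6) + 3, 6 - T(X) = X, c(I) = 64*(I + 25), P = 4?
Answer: sqrt(1790) ≈ 42.308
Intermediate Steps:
c(I) = 1600 + 64*I (c(I) = 64*(25 + I) = 1600 + 64*I)
T(X) = 6 - X
b = 3 (b = (6 - 1*6) + 3 = (6 - 6) + 3 = 0 + 3 = 3)
y(p) = -2 (y(p) = 4 - 2*3 = 4 - 6 = -2)
sqrt(y(70) + c(3)) = sqrt(-2 + (1600 + 64*3)) = sqrt(-2 + (1600 + 192)) = sqrt(-2 + 1792) = sqrt(1790)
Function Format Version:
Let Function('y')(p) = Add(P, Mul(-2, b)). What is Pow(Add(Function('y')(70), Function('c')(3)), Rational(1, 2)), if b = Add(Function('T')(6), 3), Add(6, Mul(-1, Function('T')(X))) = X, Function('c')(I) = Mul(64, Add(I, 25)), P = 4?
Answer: Pow(1790, Rational(1, 2)) ≈ 42.308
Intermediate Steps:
Function('c')(I) = Add(1600, Mul(64, I)) (Function('c')(I) = Mul(64, Add(25, I)) = Add(1600, Mul(64, I)))
Function('T')(X) = Add(6, Mul(-1, X))
b = 3 (b = Add(Add(6, Mul(-1, 6)), 3) = Add(Add(6, -6), 3) = Add(0, 3) = 3)
Function('y')(p) = -2 (Function('y')(p) = Add(4, Mul(-2, 3)) = Add(4, -6) = -2)
Pow(Add(Function('y')(70), Function('c')(3)), Rational(1, 2)) = Pow(Add(-2, Add(1600, Mul(64, 3))), Rational(1, 2)) = Pow(Add(-2, Add(1600, 192)), Rational(1, 2)) = Pow(Add(-2, 1792), Rational(1, 2)) = Pow(1790, Rational(1, 2))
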